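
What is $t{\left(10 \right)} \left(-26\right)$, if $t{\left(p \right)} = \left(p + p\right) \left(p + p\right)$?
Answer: $-10400$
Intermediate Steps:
$t{\left(p \right)} = 4 p^{2}$ ($t{\left(p \right)} = 2 p 2 p = 4 p^{2}$)
$t{\left(10 \right)} \left(-26\right) = 4 \cdot 10^{2} \left(-26\right) = 4 \cdot 100 \left(-26\right) = 400 \left(-26\right) = -10400$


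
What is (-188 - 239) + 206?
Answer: -221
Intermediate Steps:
(-188 - 239) + 206 = -427 + 206 = -221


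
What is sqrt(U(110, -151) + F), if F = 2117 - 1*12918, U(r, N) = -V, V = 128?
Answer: I*sqrt(10929) ≈ 104.54*I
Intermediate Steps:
U(r, N) = -128 (U(r, N) = -1*128 = -128)
F = -10801 (F = 2117 - 12918 = -10801)
sqrt(U(110, -151) + F) = sqrt(-128 - 10801) = sqrt(-10929) = I*sqrt(10929)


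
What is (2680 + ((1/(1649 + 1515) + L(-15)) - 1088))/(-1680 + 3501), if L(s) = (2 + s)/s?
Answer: 75597467/86424660 ≈ 0.87472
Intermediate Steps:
L(s) = (2 + s)/s
(2680 + ((1/(1649 + 1515) + L(-15)) - 1088))/(-1680 + 3501) = (2680 + ((1/(1649 + 1515) + (2 - 15)/(-15)) - 1088))/(-1680 + 3501) = (2680 + ((1/3164 - 1/15*(-13)) - 1088))/1821 = (2680 + ((1/3164 + 13/15) - 1088))*(1/1821) = (2680 + (41147/47460 - 1088))*(1/1821) = (2680 - 51595333/47460)*(1/1821) = (75597467/47460)*(1/1821) = 75597467/86424660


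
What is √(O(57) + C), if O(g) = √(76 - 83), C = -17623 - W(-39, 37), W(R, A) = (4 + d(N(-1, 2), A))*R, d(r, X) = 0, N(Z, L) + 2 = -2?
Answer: √(-17467 + I*√7) ≈ 0.01 + 132.16*I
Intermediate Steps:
N(Z, L) = -4 (N(Z, L) = -2 - 2 = -4)
W(R, A) = 4*R (W(R, A) = (4 + 0)*R = 4*R)
C = -17467 (C = -17623 - 4*(-39) = -17623 - 1*(-156) = -17623 + 156 = -17467)
O(g) = I*√7 (O(g) = √(-7) = I*√7)
√(O(57) + C) = √(I*√7 - 17467) = √(-17467 + I*√7)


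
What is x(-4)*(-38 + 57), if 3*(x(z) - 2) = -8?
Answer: -38/3 ≈ -12.667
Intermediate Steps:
x(z) = -⅔ (x(z) = 2 + (⅓)*(-8) = 2 - 8/3 = -⅔)
x(-4)*(-38 + 57) = -2*(-38 + 57)/3 = -⅔*19 = -38/3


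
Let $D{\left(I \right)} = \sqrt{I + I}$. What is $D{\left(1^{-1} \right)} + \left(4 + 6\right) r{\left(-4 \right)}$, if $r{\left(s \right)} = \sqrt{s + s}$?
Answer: $\sqrt{2} \left(1 + 20 i\right) \approx 1.4142 + 28.284 i$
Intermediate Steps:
$r{\left(s \right)} = \sqrt{2} \sqrt{s}$ ($r{\left(s \right)} = \sqrt{2 s} = \sqrt{2} \sqrt{s}$)
$D{\left(I \right)} = \sqrt{2} \sqrt{I}$ ($D{\left(I \right)} = \sqrt{2 I} = \sqrt{2} \sqrt{I}$)
$D{\left(1^{-1} \right)} + \left(4 + 6\right) r{\left(-4 \right)} = \sqrt{2} \sqrt{1^{-1}} + \left(4 + 6\right) \sqrt{2} \sqrt{-4} = \sqrt{2} \sqrt{1} + 10 \sqrt{2} \cdot 2 i = \sqrt{2} \cdot 1 + 10 \cdot 2 i \sqrt{2} = \sqrt{2} + 20 i \sqrt{2}$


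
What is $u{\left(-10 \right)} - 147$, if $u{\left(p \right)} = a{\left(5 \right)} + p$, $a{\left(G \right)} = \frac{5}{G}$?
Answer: $-156$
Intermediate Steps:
$u{\left(p \right)} = 1 + p$ ($u{\left(p \right)} = \frac{5}{5} + p = 5 \cdot \frac{1}{5} + p = 1 + p$)
$u{\left(-10 \right)} - 147 = \left(1 - 10\right) - 147 = -9 - 147 = -156$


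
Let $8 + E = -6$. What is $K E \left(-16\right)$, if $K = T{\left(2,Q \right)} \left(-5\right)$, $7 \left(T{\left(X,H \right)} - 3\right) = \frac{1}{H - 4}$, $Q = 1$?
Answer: $- \frac{9920}{3} \approx -3306.7$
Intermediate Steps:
$E = -14$ ($E = -8 - 6 = -14$)
$T{\left(X,H \right)} = 3 + \frac{1}{7 \left(-4 + H\right)}$ ($T{\left(X,H \right)} = 3 + \frac{1}{7 \left(H - 4\right)} = 3 + \frac{1}{7 \left(-4 + H\right)}$)
$K = - \frac{310}{21}$ ($K = \frac{-83 + 21 \cdot 1}{7 \left(-4 + 1\right)} \left(-5\right) = \frac{-83 + 21}{7 \left(-3\right)} \left(-5\right) = \frac{1}{7} \left(- \frac{1}{3}\right) \left(-62\right) \left(-5\right) = \frac{62}{21} \left(-5\right) = - \frac{310}{21} \approx -14.762$)
$K E \left(-16\right) = \left(- \frac{310}{21}\right) \left(-14\right) \left(-16\right) = \frac{620}{3} \left(-16\right) = - \frac{9920}{3}$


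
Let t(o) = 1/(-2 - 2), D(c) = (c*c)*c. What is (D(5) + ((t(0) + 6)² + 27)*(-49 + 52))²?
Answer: 23843689/256 ≈ 93139.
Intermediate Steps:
D(c) = c³ (D(c) = c²*c = c³)
t(o) = -¼ (t(o) = 1/(-4) = -¼)
(D(5) + ((t(0) + 6)² + 27)*(-49 + 52))² = (5³ + ((-¼ + 6)² + 27)*(-49 + 52))² = (125 + ((23/4)² + 27)*3)² = (125 + (529/16 + 27)*3)² = (125 + (961/16)*3)² = (125 + 2883/16)² = (4883/16)² = 23843689/256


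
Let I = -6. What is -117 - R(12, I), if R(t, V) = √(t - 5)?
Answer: -117 - √7 ≈ -119.65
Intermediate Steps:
R(t, V) = √(-5 + t)
-117 - R(12, I) = -117 - √(-5 + 12) = -117 - √7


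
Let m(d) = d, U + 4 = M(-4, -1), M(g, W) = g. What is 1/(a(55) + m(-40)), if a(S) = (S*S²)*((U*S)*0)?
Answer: -1/40 ≈ -0.025000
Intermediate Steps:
U = -8 (U = -4 - 4 = -8)
a(S) = 0 (a(S) = (S*S²)*(-8*S*0) = S³*0 = 0)
1/(a(55) + m(-40)) = 1/(0 - 40) = 1/(-40) = -1/40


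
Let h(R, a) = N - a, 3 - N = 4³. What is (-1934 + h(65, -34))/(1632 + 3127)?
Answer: -1961/4759 ≈ -0.41206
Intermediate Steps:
N = -61 (N = 3 - 1*4³ = 3 - 1*64 = 3 - 64 = -61)
h(R, a) = -61 - a
(-1934 + h(65, -34))/(1632 + 3127) = (-1934 + (-61 - 1*(-34)))/(1632 + 3127) = (-1934 + (-61 + 34))/4759 = (-1934 - 27)*(1/4759) = -1961*1/4759 = -1961/4759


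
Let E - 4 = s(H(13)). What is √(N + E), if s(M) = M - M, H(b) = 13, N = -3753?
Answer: I*√3749 ≈ 61.229*I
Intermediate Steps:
s(M) = 0
E = 4 (E = 4 + 0 = 4)
√(N + E) = √(-3753 + 4) = √(-3749) = I*√3749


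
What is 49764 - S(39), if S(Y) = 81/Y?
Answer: 646905/13 ≈ 49762.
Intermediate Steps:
49764 - S(39) = 49764 - 81/39 = 49764 - 1*27/13 = 49764 - 27/13 = 646905/13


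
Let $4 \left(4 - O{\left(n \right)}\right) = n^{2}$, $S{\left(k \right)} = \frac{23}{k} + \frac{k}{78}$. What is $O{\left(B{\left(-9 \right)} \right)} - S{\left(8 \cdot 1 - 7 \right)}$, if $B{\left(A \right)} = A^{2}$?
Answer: $- \frac{258845}{156} \approx -1659.3$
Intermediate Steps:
$S{\left(k \right)} = \frac{23}{k} + \frac{k}{78}$ ($S{\left(k \right)} = \frac{23}{k} + k \frac{1}{78} = \frac{23}{k} + \frac{k}{78}$)
$O{\left(n \right)} = 4 - \frac{n^{2}}{4}$
$O{\left(B{\left(-9 \right)} \right)} - S{\left(8 \cdot 1 - 7 \right)} = \left(4 - \frac{\left(\left(-9\right)^{2}\right)^{2}}{4}\right) - \left(\frac{23}{8 \cdot 1 - 7} + \frac{8 \cdot 1 - 7}{78}\right) = \left(4 - \frac{81^{2}}{4}\right) - \left(\frac{23}{8 - 7} + \frac{8 - 7}{78}\right) = \left(4 - \frac{6561}{4}\right) - \left(\frac{23}{1} + \frac{1}{78} \cdot 1\right) = \left(4 - \frac{6561}{4}\right) - \left(23 \cdot 1 + \frac{1}{78}\right) = - \frac{6545}{4} - \left(23 + \frac{1}{78}\right) = - \frac{6545}{4} - \frac{1795}{78} = - \frac{258845}{156}$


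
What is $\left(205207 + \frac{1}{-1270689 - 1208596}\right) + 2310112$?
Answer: $\frac{6236192666914}{2479285} \approx 2.5153 \cdot 10^{6}$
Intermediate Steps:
$\left(205207 + \frac{1}{-1270689 - 1208596}\right) + 2310112 = \left(205207 + \frac{1}{-2479285}\right) + 2310112 = \left(205207 - \frac{1}{2479285}\right) + 2310112 = \frac{508766636994}{2479285} + 2310112 = \frac{6236192666914}{2479285}$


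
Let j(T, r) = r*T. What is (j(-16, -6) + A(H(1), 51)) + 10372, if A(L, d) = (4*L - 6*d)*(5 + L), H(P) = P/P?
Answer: 8656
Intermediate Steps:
j(T, r) = T*r
H(P) = 1
A(L, d) = (5 + L)*(-6*d + 4*L) (A(L, d) = (-6*d + 4*L)*(5 + L) = (5 + L)*(-6*d + 4*L))
(j(-16, -6) + A(H(1), 51)) + 10372 = (-16*(-6) + (-30*51 + 4*1**2 + 20*1 - 6*1*51)) + 10372 = (96 + (-1530 + 4*1 + 20 - 306)) + 10372 = (96 + (-1530 + 4 + 20 - 306)) + 10372 = (96 - 1812) + 10372 = -1716 + 10372 = 8656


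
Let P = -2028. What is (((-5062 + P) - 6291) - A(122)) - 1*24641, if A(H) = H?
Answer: -38144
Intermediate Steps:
(((-5062 + P) - 6291) - A(122)) - 1*24641 = (((-5062 - 2028) - 6291) - 1*122) - 1*24641 = ((-7090 - 6291) - 122) - 24641 = (-13381 - 122) - 24641 = -13503 - 24641 = -38144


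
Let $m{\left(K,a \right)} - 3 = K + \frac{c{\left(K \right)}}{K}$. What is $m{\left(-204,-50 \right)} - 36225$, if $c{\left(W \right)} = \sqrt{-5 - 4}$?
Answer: $-36426 - \frac{i}{68} \approx -36426.0 - 0.014706 i$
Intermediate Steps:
$c{\left(W \right)} = 3 i$ ($c{\left(W \right)} = \sqrt{-9} = 3 i$)
$m{\left(K,a \right)} = 3 + K + \frac{3 i}{K}$ ($m{\left(K,a \right)} = 3 + \left(K + \frac{3 i}{K}\right) = 3 + K + \frac{3 i}{K}$)
$m{\left(-204,-50 \right)} - 36225 = \left(3 - 204 + \frac{3 i}{-204}\right) - 36225 = \left(3 - 204 + 3 i \left(- \frac{1}{204}\right)\right) - 36225 = \left(3 - 204 - \frac{i}{68}\right) - 36225 = \left(-201 - \frac{i}{68}\right) - 36225 = -36426 - \frac{i}{68}$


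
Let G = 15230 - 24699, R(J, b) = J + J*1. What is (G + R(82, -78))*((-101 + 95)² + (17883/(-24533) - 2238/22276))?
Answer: -89423977939215/273248554 ≈ -3.2726e+5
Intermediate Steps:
R(J, b) = 2*J (R(J, b) = J + J = 2*J)
G = -9469
(G + R(82, -78))*((-101 + 95)² + (17883/(-24533) - 2238/22276)) = (-9469 + 2*82)*((-101 + 95)² + (17883/(-24533) - 2238/22276)) = (-9469 + 164)*((-6)² + (17883*(-1/24533) - 2238*1/22276)) = -9305*(36 + (-17883/24533 - 1119/11138)) = -9305*(36 - 226633281/273248554) = -9305*9610314663/273248554 = -89423977939215/273248554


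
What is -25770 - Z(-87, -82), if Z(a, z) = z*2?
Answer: -25606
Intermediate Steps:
Z(a, z) = 2*z
-25770 - Z(-87, -82) = -25770 - 2*(-82) = -25770 - 1*(-164) = -25770 + 164 = -25606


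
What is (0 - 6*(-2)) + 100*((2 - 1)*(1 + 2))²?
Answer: 912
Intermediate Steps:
(0 - 6*(-2)) + 100*((2 - 1)*(1 + 2))² = (0 + 12) + 100*(1*3)² = 12 + 100*3² = 12 + 100*9 = 12 + 900 = 912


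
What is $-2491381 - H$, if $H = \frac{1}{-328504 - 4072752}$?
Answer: $- \frac{10965205574535}{4401256} \approx -2.4914 \cdot 10^{6}$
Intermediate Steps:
$H = - \frac{1}{4401256}$ ($H = \frac{1}{-4401256} = - \frac{1}{4401256} \approx -2.2721 \cdot 10^{-7}$)
$-2491381 - H = -2491381 - - \frac{1}{4401256} = -2491381 + \frac{1}{4401256} = - \frac{10965205574535}{4401256}$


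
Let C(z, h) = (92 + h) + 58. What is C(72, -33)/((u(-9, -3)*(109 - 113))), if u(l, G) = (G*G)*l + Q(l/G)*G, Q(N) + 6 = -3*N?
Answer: 13/16 ≈ 0.81250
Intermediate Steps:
C(z, h) = 150 + h
Q(N) = -6 - 3*N
u(l, G) = G*(-6 - 3*l/G) + l*G² (u(l, G) = (G*G)*l + (-6 - 3*l/G)*G = G²*l + (-6 - 3*l/G)*G = l*G² + G*(-6 - 3*l/G) = G*(-6 - 3*l/G) + l*G²)
C(72, -33)/((u(-9, -3)*(109 - 113))) = (150 - 33)/(((-3*(-9) - 3*(-6 - 3*(-9)))*(109 - 113))) = 117/(((27 - 3*(-6 + 27))*(-4))) = 117/(((27 - 3*21)*(-4))) = 117/(((27 - 63)*(-4))) = 117/((-36*(-4))) = 117/144 = 117*(1/144) = 13/16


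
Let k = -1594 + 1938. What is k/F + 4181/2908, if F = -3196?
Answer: 3090531/2323492 ≈ 1.3301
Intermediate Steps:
k = 344
k/F + 4181/2908 = 344/(-3196) + 4181/2908 = 344*(-1/3196) + 4181*(1/2908) = -86/799 + 4181/2908 = 3090531/2323492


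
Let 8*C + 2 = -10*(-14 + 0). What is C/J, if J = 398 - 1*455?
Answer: -23/76 ≈ -0.30263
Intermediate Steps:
C = 69/4 (C = -¼ + (-10*(-14 + 0))/8 = -¼ + (-10*(-14))/8 = -¼ + (⅛)*140 = -¼ + 35/2 = 69/4 ≈ 17.250)
J = -57 (J = 398 - 455 = -57)
C/J = (69/4)/(-57) = (69/4)*(-1/57) = -23/76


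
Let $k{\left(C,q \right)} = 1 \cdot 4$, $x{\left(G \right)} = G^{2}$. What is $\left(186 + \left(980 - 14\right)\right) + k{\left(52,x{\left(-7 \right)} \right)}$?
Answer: $1156$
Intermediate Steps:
$k{\left(C,q \right)} = 4$
$\left(186 + \left(980 - 14\right)\right) + k{\left(52,x{\left(-7 \right)} \right)} = \left(186 + \left(980 - 14\right)\right) + 4 = \left(186 + 966\right) + 4 = 1152 + 4 = 1156$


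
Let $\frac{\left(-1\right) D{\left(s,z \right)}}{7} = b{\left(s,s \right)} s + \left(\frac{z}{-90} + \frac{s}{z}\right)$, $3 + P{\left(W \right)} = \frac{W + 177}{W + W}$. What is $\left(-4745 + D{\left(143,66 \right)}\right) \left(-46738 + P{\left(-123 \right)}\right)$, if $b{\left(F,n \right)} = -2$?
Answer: $\frac{15827656649}{123} \approx 1.2868 \cdot 10^{8}$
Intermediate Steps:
$P{\left(W \right)} = -3 + \frac{177 + W}{2 W}$ ($P{\left(W \right)} = -3 + \frac{W + 177}{W + W} = -3 + \frac{177 + W}{2 W}$)
$D{\left(s,z \right)} = 14 s + \frac{7 z}{90} - \frac{7 s}{z}$ ($D{\left(s,z \right)} = - 7 \left(- 2 s + \left(\frac{z}{-90} + \frac{s}{z}\right)\right) = - 7 \left(- 2 s + \left(z \left(- \frac{1}{90}\right) + \frac{s}{z}\right)\right) = - 7 \left(- 2 s + \left(- \frac{z}{90} + \frac{s}{z}\right)\right) = - 7 \left(- 2 s - \frac{z}{90} + \frac{s}{z}\right) = 14 s + \frac{7 z}{90} - \frac{7 s}{z}$)
$\left(-4745 + D{\left(143,66 \right)}\right) \left(-46738 + P{\left(-123 \right)}\right) = \left(-4745 + \left(14 \cdot 143 + \frac{7}{90} \cdot 66 - \frac{1001}{66}\right)\right) \left(-46738 + \frac{177 - -615}{2 \left(-123\right)}\right) = \left(-4745 + \left(2002 + \frac{77}{15} - 1001 \cdot \frac{1}{66}\right)\right) \left(-46738 + \frac{1}{2} \left(- \frac{1}{123}\right) \left(177 + 615\right)\right) = \left(-4745 + \left(2002 + \frac{77}{15} - \frac{91}{6}\right)\right) \left(-46738 + \frac{1}{2} \left(- \frac{1}{123}\right) 792\right) = \left(-4745 + \frac{59759}{30}\right) \left(-46738 - \frac{132}{41}\right) = \left(- \frac{82591}{30}\right) \left(- \frac{1916390}{41}\right) = \frac{15827656649}{123}$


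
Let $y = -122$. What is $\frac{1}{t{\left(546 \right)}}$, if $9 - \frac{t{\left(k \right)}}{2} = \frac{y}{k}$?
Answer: $\frac{273}{5036} \approx 0.05421$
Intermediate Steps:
$t{\left(k \right)} = 18 + \frac{244}{k}$ ($t{\left(k \right)} = 18 - 2 \left(- \frac{122}{k}\right) = 18 + \frac{244}{k}$)
$\frac{1}{t{\left(546 \right)}} = \frac{1}{18 + \frac{244}{546}} = \frac{1}{18 + 244 \cdot \frac{1}{546}} = \frac{1}{18 + \frac{122}{273}} = \frac{1}{\frac{5036}{273}} = \frac{273}{5036}$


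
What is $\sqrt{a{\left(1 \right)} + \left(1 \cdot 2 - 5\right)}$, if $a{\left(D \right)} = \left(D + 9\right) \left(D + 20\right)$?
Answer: $3 \sqrt{23} \approx 14.387$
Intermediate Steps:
$a{\left(D \right)} = \left(9 + D\right) \left(20 + D\right)$
$\sqrt{a{\left(1 \right)} + \left(1 \cdot 2 - 5\right)} = \sqrt{\left(180 + 1^{2} + 29 \cdot 1\right) + \left(1 \cdot 2 - 5\right)} = \sqrt{\left(180 + 1 + 29\right) + \left(2 - 5\right)} = \sqrt{210 - 3} = \sqrt{207} = 3 \sqrt{23}$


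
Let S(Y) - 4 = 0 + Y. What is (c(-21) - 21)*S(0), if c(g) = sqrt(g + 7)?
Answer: -84 + 4*I*sqrt(14) ≈ -84.0 + 14.967*I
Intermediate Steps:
c(g) = sqrt(7 + g)
S(Y) = 4 + Y (S(Y) = 4 + (0 + Y) = 4 + Y)
(c(-21) - 21)*S(0) = (sqrt(7 - 21) - 21)*(4 + 0) = (sqrt(-14) - 21)*4 = (I*sqrt(14) - 21)*4 = (-21 + I*sqrt(14))*4 = -84 + 4*I*sqrt(14)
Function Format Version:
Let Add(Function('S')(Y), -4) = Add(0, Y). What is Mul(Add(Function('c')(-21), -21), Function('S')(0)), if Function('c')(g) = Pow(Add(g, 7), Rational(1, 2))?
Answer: Add(-84, Mul(4, I, Pow(14, Rational(1, 2)))) ≈ Add(-84.000, Mul(14.967, I))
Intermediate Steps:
Function('c')(g) = Pow(Add(7, g), Rational(1, 2))
Function('S')(Y) = Add(4, Y) (Function('S')(Y) = Add(4, Add(0, Y)) = Add(4, Y))
Mul(Add(Function('c')(-21), -21), Function('S')(0)) = Mul(Add(Pow(Add(7, -21), Rational(1, 2)), -21), Add(4, 0)) = Mul(Add(Pow(-14, Rational(1, 2)), -21), 4) = Mul(Add(Mul(I, Pow(14, Rational(1, 2))), -21), 4) = Mul(Add(-21, Mul(I, Pow(14, Rational(1, 2)))), 4) = Add(-84, Mul(4, I, Pow(14, Rational(1, 2))))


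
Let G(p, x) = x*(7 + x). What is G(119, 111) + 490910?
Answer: 504008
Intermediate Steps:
G(119, 111) + 490910 = 111*(7 + 111) + 490910 = 111*118 + 490910 = 13098 + 490910 = 504008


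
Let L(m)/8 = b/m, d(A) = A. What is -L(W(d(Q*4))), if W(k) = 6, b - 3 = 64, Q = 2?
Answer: -268/3 ≈ -89.333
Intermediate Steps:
b = 67 (b = 3 + 64 = 67)
L(m) = 536/m (L(m) = 8*(67/m) = 536/m)
-L(W(d(Q*4))) = -536/6 = -1*268/3 = -268/3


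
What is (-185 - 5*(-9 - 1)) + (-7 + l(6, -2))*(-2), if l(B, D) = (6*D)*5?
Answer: -1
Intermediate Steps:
l(B, D) = 30*D
(-185 - 5*(-9 - 1)) + (-7 + l(6, -2))*(-2) = (-185 - 5*(-9 - 1)) + (-7 + 30*(-2))*(-2) = (-185 - 5*(-10)) + (-7 - 60)*(-2) = (-185 + 50) - 67*(-2) = -135 + 134 = -1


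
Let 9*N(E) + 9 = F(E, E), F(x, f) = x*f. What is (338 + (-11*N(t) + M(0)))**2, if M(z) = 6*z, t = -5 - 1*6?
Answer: 3276100/81 ≈ 40446.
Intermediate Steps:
t = -11 (t = -5 - 6 = -11)
F(x, f) = f*x
N(E) = -1 + E**2/9 (N(E) = -1 + (E*E)/9 = -1 + E**2/9)
(338 + (-11*N(t) + M(0)))**2 = (338 + (-11*(-1 + (1/9)*(-11)**2) + 6*0))**2 = (338 + (-11*(-1 + (1/9)*121) + 0))**2 = (338 + (-11*(-1 + 121/9) + 0))**2 = (338 + (-11*112/9 + 0))**2 = (338 + (-1232/9 + 0))**2 = (338 - 1232/9)**2 = (1810/9)**2 = 3276100/81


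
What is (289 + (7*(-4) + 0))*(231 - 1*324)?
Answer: -24273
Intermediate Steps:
(289 + (7*(-4) + 0))*(231 - 1*324) = (289 + (-28 + 0))*(231 - 324) = (289 - 28)*(-93) = 261*(-93) = -24273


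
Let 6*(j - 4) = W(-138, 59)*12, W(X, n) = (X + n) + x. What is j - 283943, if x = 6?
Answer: -284085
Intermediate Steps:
W(X, n) = 6 + X + n (W(X, n) = (X + n) + 6 = 6 + X + n)
j = -142 (j = 4 + ((6 - 138 + 59)*12)/6 = 4 + (-73*12)/6 = 4 + (⅙)*(-876) = 4 - 146 = -142)
j - 283943 = -142 - 283943 = -284085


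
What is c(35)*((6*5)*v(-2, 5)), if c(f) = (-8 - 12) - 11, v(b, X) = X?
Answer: -4650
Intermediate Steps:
c(f) = -31 (c(f) = -20 - 11 = -31)
c(35)*((6*5)*v(-2, 5)) = -31*6*5*5 = -930*5 = -31*150 = -4650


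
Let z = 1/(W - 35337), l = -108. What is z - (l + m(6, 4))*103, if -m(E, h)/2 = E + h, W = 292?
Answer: 462033279/35045 ≈ 13184.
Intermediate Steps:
m(E, h) = -2*E - 2*h (m(E, h) = -2*(E + h) = -2*E - 2*h)
z = -1/35045 (z = 1/(292 - 35337) = 1/(-35045) = -1/35045 ≈ -2.8535e-5)
z - (l + m(6, 4))*103 = -1/35045 - (-108 + (-2*6 - 2*4))*103 = -1/35045 - (-108 + (-12 - 8))*103 = -1/35045 - (-108 - 20)*103 = -1/35045 - (-128)*103 = -1/35045 - 1*(-13184) = -1/35045 + 13184 = 462033279/35045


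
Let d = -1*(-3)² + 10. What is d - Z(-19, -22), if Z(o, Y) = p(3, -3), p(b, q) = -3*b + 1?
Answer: 9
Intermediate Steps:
p(b, q) = 1 - 3*b
Z(o, Y) = -8 (Z(o, Y) = 1 - 3*3 = 1 - 9 = -8)
d = 1 (d = -1*9 + 10 = -9 + 10 = 1)
d - Z(-19, -22) = 1 - 1*(-8) = 1 + 8 = 9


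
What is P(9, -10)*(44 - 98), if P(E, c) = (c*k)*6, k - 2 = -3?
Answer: -3240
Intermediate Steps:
k = -1 (k = 2 - 3 = -1)
P(E, c) = -6*c (P(E, c) = (c*(-1))*6 = -c*6 = -6*c)
P(9, -10)*(44 - 98) = (-6*(-10))*(44 - 98) = 60*(-54) = -3240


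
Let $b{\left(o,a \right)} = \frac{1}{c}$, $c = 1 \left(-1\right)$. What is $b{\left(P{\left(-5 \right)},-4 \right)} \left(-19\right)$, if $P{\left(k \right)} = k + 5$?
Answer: $19$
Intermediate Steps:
$c = -1$
$P{\left(k \right)} = 5 + k$
$b{\left(o,a \right)} = -1$ ($b{\left(o,a \right)} = \frac{1}{-1} = -1$)
$b{\left(P{\left(-5 \right)},-4 \right)} \left(-19\right) = \left(-1\right) \left(-19\right) = 19$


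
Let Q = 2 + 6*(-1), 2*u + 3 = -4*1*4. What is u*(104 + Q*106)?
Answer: 3040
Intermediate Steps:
u = -19/2 (u = -3/2 + (-4*1*4)/2 = -3/2 + (-4*4)/2 = -3/2 + (½)*(-16) = -3/2 - 8 = -19/2 ≈ -9.5000)
Q = -4 (Q = 2 - 6 = -4)
u*(104 + Q*106) = -19*(104 - 4*106)/2 = -19*(104 - 424)/2 = -19/2*(-320) = 3040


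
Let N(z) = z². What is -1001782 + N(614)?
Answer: -624786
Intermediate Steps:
-1001782 + N(614) = -1001782 + 614² = -1001782 + 376996 = -624786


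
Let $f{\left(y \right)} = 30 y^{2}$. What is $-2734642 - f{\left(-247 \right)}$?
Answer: $-4564912$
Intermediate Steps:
$-2734642 - f{\left(-247 \right)} = -2734642 - 30 \left(-247\right)^{2} = -2734642 - 30 \cdot 61009 = -2734642 - 1830270 = -4564912$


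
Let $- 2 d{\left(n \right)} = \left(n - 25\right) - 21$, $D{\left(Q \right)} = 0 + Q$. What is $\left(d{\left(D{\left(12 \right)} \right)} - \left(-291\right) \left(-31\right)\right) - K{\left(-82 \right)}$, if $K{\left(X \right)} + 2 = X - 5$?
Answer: $-8915$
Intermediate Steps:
$D{\left(Q \right)} = Q$
$K{\left(X \right)} = -7 + X$ ($K{\left(X \right)} = -2 + \left(X - 5\right) = -2 + \left(-5 + X\right) = -7 + X$)
$d{\left(n \right)} = 23 - \frac{n}{2}$ ($d{\left(n \right)} = - \frac{\left(n - 25\right) - 21}{2} = - \frac{\left(-25 + n\right) - 21}{2} = - \frac{-46 + n}{2} = 23 - \frac{n}{2}$)
$\left(d{\left(D{\left(12 \right)} \right)} - \left(-291\right) \left(-31\right)\right) - K{\left(-82 \right)} = \left(\left(23 - 6\right) - \left(-291\right) \left(-31\right)\right) - \left(-7 - 82\right) = \left(\left(23 - 6\right) - 9021\right) - -89 = \left(17 - 9021\right) + 89 = -9004 + 89 = -8915$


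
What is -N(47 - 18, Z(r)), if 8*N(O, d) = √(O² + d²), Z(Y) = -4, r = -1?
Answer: -√857/8 ≈ -3.6593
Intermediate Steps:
N(O, d) = √(O² + d²)/8
-N(47 - 18, Z(r)) = -√((47 - 18)² + (-4)²)/8 = -√(29² + 16)/8 = -√(841 + 16)/8 = -√857/8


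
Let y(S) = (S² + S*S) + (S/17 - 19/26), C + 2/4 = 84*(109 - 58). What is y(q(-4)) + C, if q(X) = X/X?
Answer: 946947/221 ≈ 4284.8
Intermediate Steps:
C = 8567/2 (C = -½ + 84*(109 - 58) = -½ + 84*51 = -½ + 4284 = 8567/2 ≈ 4283.5)
q(X) = 1
y(S) = -19/26 + 2*S² + S/17 (y(S) = (S² + S²) + (S*(1/17) - 19*1/26) = 2*S² + (S/17 - 19/26) = 2*S² + (-19/26 + S/17) = -19/26 + 2*S² + S/17)
y(q(-4)) + C = (-19/26 + 2*1² + (1/17)*1) + 8567/2 = (-19/26 + 2*1 + 1/17) + 8567/2 = (-19/26 + 2 + 1/17) + 8567/2 = 587/442 + 8567/2 = 946947/221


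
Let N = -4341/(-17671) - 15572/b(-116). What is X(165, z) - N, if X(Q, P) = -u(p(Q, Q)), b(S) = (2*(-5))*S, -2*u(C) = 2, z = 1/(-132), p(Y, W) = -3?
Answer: 72658903/5124590 ≈ 14.178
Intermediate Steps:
z = -1/132 ≈ -0.0075758
u(C) = -1 (u(C) = -1/2*2 = -1)
b(S) = -10*S
X(Q, P) = 1 (X(Q, P) = -1*(-1) = 1)
N = -67534313/5124590 (N = -4341/(-17671) - 15572/((-10*(-116))) = -4341*(-1/17671) - 15572/1160 = 4341/17671 - 15572*1/1160 = 4341/17671 - 3893/290 = -67534313/5124590 ≈ -13.178)
X(165, z) - N = 1 - 1*(-67534313/5124590) = 1 + 67534313/5124590 = 72658903/5124590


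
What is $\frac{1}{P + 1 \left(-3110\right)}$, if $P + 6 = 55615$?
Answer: $\frac{1}{52499} \approx 1.9048 \cdot 10^{-5}$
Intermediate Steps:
$P = 55609$ ($P = -6 + 55615 = 55609$)
$\frac{1}{P + 1 \left(-3110\right)} = \frac{1}{55609 + 1 \left(-3110\right)} = \frac{1}{55609 - 3110} = \frac{1}{52499}$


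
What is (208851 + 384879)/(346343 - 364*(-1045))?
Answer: 65970/80747 ≈ 0.81700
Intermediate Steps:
(208851 + 384879)/(346343 - 364*(-1045)) = 593730/(346343 + 380380) = 593730/726723 = 593730*(1/726723) = 65970/80747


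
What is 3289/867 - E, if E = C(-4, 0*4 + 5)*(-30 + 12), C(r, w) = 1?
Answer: 18895/867 ≈ 21.794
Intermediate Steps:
E = -18 (E = 1*(-30 + 12) = 1*(-18) = -18)
3289/867 - E = 3289/867 - 1*(-18) = 3289*(1/867) + 18 = 3289/867 + 18 = 18895/867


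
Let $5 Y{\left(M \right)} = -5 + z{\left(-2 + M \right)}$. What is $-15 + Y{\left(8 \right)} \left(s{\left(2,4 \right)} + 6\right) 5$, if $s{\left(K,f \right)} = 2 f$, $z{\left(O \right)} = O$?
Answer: $-1$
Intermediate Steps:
$Y{\left(M \right)} = - \frac{7}{5} + \frac{M}{5}$ ($Y{\left(M \right)} = \frac{-5 + \left(-2 + M\right)}{5} = \frac{-7 + M}{5} = - \frac{7}{5} + \frac{M}{5}$)
$-15 + Y{\left(8 \right)} \left(s{\left(2,4 \right)} + 6\right) 5 = -15 + \left(- \frac{7}{5} + \frac{1}{5} \cdot 8\right) \left(2 \cdot 4 + 6\right) 5 = -15 + \left(- \frac{7}{5} + \frac{8}{5}\right) \left(8 + 6\right) 5 = -15 + \frac{14 \cdot 5}{5} = -15 + \frac{1}{5} \cdot 70 = -15 + 14 = -1$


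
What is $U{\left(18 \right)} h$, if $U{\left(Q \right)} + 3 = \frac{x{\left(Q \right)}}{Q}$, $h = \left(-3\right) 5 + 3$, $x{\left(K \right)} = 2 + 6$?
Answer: $\frac{92}{3} \approx 30.667$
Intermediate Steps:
$x{\left(K \right)} = 8$
$h = -12$ ($h = -15 + 3 = -12$)
$U{\left(Q \right)} = -3 + \frac{8}{Q}$
$U{\left(18 \right)} h = \left(-3 + \frac{8}{18}\right) \left(-12\right) = \left(-3 + 8 \cdot \frac{1}{18}\right) \left(-12\right) = \left(-3 + \frac{4}{9}\right) \left(-12\right) = \left(- \frac{23}{9}\right) \left(-12\right) = \frac{92}{3}$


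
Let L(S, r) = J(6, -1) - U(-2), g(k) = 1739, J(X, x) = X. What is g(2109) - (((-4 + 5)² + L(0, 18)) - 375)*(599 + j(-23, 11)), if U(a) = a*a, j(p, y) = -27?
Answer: 214523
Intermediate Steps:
U(a) = a²
L(S, r) = 2 (L(S, r) = 6 - 1*(-2)² = 6 - 1*4 = 6 - 4 = 2)
g(2109) - (((-4 + 5)² + L(0, 18)) - 375)*(599 + j(-23, 11)) = 1739 - (((-4 + 5)² + 2) - 375)*(599 - 27) = 1739 - ((1² + 2) - 375)*572 = 1739 - ((1 + 2) - 375)*572 = 1739 - (3 - 375)*572 = 1739 - (-372)*572 = 1739 - 1*(-212784) = 1739 + 212784 = 214523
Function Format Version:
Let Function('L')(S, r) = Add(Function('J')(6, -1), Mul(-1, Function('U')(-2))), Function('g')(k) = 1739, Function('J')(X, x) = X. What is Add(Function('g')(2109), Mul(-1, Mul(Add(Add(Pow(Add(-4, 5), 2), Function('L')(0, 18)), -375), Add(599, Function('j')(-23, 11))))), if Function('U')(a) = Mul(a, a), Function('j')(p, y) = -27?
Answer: 214523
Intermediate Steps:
Function('U')(a) = Pow(a, 2)
Function('L')(S, r) = 2 (Function('L')(S, r) = Add(6, Mul(-1, Pow(-2, 2))) = Add(6, Mul(-1, 4)) = Add(6, -4) = 2)
Add(Function('g')(2109), Mul(-1, Mul(Add(Add(Pow(Add(-4, 5), 2), Function('L')(0, 18)), -375), Add(599, Function('j')(-23, 11))))) = Add(1739, Mul(-1, Mul(Add(Add(Pow(Add(-4, 5), 2), 2), -375), Add(599, -27)))) = Add(1739, Mul(-1, Mul(Add(Add(Pow(1, 2), 2), -375), 572))) = Add(1739, Mul(-1, Mul(Add(Add(1, 2), -375), 572))) = Add(1739, Mul(-1, Mul(Add(3, -375), 572))) = Add(1739, Mul(-1, Mul(-372, 572))) = Add(1739, Mul(-1, -212784)) = Add(1739, 212784) = 214523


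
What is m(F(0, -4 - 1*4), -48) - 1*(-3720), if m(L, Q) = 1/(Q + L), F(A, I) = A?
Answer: 178559/48 ≈ 3720.0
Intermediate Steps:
m(L, Q) = 1/(L + Q)
m(F(0, -4 - 1*4), -48) - 1*(-3720) = 1/(0 - 48) - 1*(-3720) = 1/(-48) + 3720 = -1/48 + 3720 = 178559/48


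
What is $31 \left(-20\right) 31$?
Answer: $-19220$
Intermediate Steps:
$31 \left(-20\right) 31 = \left(-620\right) 31 = -19220$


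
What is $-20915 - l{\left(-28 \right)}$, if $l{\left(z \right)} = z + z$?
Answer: $-20859$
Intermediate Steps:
$l{\left(z \right)} = 2 z$
$-20915 - l{\left(-28 \right)} = -20915 - 2 \left(-28\right) = -20915 - -56 = -20915 + 56 = -20859$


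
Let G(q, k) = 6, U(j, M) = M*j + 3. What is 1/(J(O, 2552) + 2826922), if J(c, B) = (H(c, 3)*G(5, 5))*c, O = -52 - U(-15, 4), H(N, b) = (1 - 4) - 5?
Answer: 1/2826682 ≈ 3.5377e-7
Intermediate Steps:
U(j, M) = 3 + M*j
H(N, b) = -8 (H(N, b) = -3 - 5 = -8)
O = 5 (O = -52 - (3 + 4*(-15)) = -52 - (3 - 60) = -52 - 1*(-57) = -52 + 57 = 5)
J(c, B) = -48*c (J(c, B) = (-8*6)*c = -48*c)
1/(J(O, 2552) + 2826922) = 1/(-48*5 + 2826922) = 1/(-240 + 2826922) = 1/2826682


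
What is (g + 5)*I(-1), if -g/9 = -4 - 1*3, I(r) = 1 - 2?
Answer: -68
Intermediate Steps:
I(r) = -1
g = 63 (g = -9*(-4 - 1*3) = -9*(-4 - 3) = -9*(-7) = 63)
(g + 5)*I(-1) = (63 + 5)*(-1) = 68*(-1) = -68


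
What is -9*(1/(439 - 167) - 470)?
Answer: 1150551/272 ≈ 4230.0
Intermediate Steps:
-9*(1/(439 - 167) - 470) = -9*(1/272 - 470) = -9*(-127839/272) = 1150551/272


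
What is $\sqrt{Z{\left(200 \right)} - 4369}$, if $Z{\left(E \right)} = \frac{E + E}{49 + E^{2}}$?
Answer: $\frac{i \sqrt{7007520950369}}{40049} \approx 66.098 i$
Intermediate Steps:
$Z{\left(E \right)} = \frac{2 E}{49 + E^{2}}$
$\sqrt{Z{\left(200 \right)} - 4369} = \sqrt{2 \cdot 200 \frac{1}{49 + 200^{2}} - 4369} = \sqrt{2 \cdot 200 \frac{1}{49 + 40000} - 4369} = \sqrt{2 \cdot 200 \cdot \frac{1}{40049} - 4369} = \sqrt{\frac{400}{40049} - 4369} = \sqrt{- \frac{174973681}{40049}} = \frac{i \sqrt{7007520950369}}{40049}$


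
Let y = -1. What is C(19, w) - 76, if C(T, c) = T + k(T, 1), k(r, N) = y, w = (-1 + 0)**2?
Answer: -58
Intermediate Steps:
w = 1 (w = (-1)**2 = 1)
k(r, N) = -1
C(T, c) = -1 + T (C(T, c) = T - 1 = -1 + T)
C(19, w) - 76 = (-1 + 19) - 76 = 18 - 76 = -58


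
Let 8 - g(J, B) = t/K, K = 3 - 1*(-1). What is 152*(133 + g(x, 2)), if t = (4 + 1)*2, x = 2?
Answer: 21052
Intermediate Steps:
K = 4 (K = 3 + 1 = 4)
t = 10 (t = 5*2 = 10)
g(J, B) = 11/2 (g(J, B) = 8 - 10/4 = 8 - 1*5/2 = 8 - 5/2 = 11/2)
152*(133 + g(x, 2)) = 152*(133 + 11/2) = 152*(277/2) = 21052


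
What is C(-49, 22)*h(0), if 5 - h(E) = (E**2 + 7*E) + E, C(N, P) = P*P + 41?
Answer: 2625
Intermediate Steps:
C(N, P) = 41 + P**2 (C(N, P) = P**2 + 41 = 41 + P**2)
h(E) = 5 - E**2 - 8*E (h(E) = 5 - ((E**2 + 7*E) + E) = 5 - (E**2 + 8*E) = 5 + (-E**2 - 8*E) = 5 - E**2 - 8*E)
C(-49, 22)*h(0) = (41 + 22**2)*(5 - 1*0**2 - 8*0) = (41 + 484)*(5 - 1*0 + 0) = 525*(5 + 0 + 0) = 525*5 = 2625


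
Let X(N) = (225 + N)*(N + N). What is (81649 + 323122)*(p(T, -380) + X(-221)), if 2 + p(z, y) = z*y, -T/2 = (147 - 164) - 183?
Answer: -62241636670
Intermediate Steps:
T = 400 (T = -2*((147 - 164) - 183) = -2*(-17 - 183) = -2*(-200) = 400)
p(z, y) = -2 + y*z (p(z, y) = -2 + z*y = -2 + y*z)
X(N) = 2*N*(225 + N) (X(N) = (225 + N)*(2*N) = 2*N*(225 + N))
(81649 + 323122)*(p(T, -380) + X(-221)) = (81649 + 323122)*((-2 - 380*400) + 2*(-221)*(225 - 221)) = 404771*((-2 - 152000) + 2*(-221)*4) = 404771*(-152002 - 1768) = 404771*(-153770) = -62241636670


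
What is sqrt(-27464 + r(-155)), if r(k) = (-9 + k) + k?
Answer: 63*I*sqrt(7) ≈ 166.68*I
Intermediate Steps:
r(k) = -9 + 2*k
sqrt(-27464 + r(-155)) = sqrt(-27464 + (-9 + 2*(-155))) = sqrt(-27464 + (-9 - 310)) = sqrt(-27464 - 319) = sqrt(-27783) = 63*I*sqrt(7)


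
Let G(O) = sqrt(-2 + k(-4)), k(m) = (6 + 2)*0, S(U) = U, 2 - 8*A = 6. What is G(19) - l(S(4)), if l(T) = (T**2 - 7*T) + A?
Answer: 25/2 + I*sqrt(2) ≈ 12.5 + 1.4142*I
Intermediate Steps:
A = -1/2 (A = 1/4 - 1/8*6 = 1/4 - 3/4 = -1/2 ≈ -0.50000)
l(T) = -1/2 + T**2 - 7*T (l(T) = (T**2 - 7*T) - 1/2 = -1/2 + T**2 - 7*T)
k(m) = 0 (k(m) = 8*0 = 0)
G(O) = I*sqrt(2) (G(O) = sqrt(-2 + 0) = sqrt(-2) = I*sqrt(2))
G(19) - l(S(4)) = I*sqrt(2) - (-1/2 + 4**2 - 7*4) = I*sqrt(2) - (-1/2 + 16 - 28) = I*sqrt(2) - 1*(-25/2) = I*sqrt(2) + 25/2 = 25/2 + I*sqrt(2)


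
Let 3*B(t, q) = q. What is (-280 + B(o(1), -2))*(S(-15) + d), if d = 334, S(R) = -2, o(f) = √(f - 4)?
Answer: -279544/3 ≈ -93181.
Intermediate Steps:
o(f) = √(-4 + f)
B(t, q) = q/3
(-280 + B(o(1), -2))*(S(-15) + d) = (-280 + (⅓)*(-2))*(-2 + 334) = (-280 - ⅔)*332 = -842/3*332 = -279544/3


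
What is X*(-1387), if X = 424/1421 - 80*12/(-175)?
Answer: -57000152/7105 ≈ -8022.5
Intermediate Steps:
X = 41096/7105 (X = 424*(1/1421) - 960*(-1/175) = 424/1421 + 192/35 = 41096/7105 ≈ 5.7841)
X*(-1387) = (41096/7105)*(-1387) = -57000152/7105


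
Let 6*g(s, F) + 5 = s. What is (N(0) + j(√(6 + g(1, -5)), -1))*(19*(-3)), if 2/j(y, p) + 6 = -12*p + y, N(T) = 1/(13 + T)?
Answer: -7980/299 + 114*√3/23 ≈ -18.104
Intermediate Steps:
g(s, F) = -⅚ + s/6
j(y, p) = 2/(-6 + y - 12*p) (j(y, p) = 2/(-6 + (-12*p + y)) = 2/(-6 + (y - 12*p)) = 2/(-6 + y - 12*p))
(N(0) + j(√(6 + g(1, -5)), -1))*(19*(-3)) = (1/(13 + 0) + 2/(-6 + √(6 + (-⅚ + (⅙)*1)) - 12*(-1)))*(19*(-3)) = (1/13 + 2/(-6 + √(6 + (-⅚ + ⅙)) + 12))*(-57) = (1/13 + 2/(-6 + √(6 - ⅔) + 12))*(-57) = (1/13 + 2/(-6 + √(16/3) + 12))*(-57) = (1/13 + 2/(-6 + 4*√3/3 + 12))*(-57) = (1/13 + 2/(6 + 4*√3/3))*(-57) = -57/13 - 114/(6 + 4*√3/3)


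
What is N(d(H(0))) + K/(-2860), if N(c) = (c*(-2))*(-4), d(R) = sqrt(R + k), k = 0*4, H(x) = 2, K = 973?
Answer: -973/2860 + 8*sqrt(2) ≈ 10.973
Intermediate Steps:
k = 0
d(R) = sqrt(R) (d(R) = sqrt(R + 0) = sqrt(R))
N(c) = 8*c (N(c) = -2*c*(-4) = 8*c)
N(d(H(0))) + K/(-2860) = 8*sqrt(2) + 973/(-2860) = 8*sqrt(2) + 973*(-1/2860) = 8*sqrt(2) - 973/2860 = -973/2860 + 8*sqrt(2)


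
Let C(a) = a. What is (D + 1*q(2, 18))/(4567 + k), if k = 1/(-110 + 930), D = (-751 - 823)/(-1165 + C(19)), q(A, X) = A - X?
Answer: -6872420/2145851193 ≈ -0.0032027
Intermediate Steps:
D = 787/573 (D = (-751 - 823)/(-1165 + 19) = -1574/(-1146) = -1574*(-1/1146) = 787/573 ≈ 1.3735)
k = 1/820 ≈ 0.0012195
(D + 1*q(2, 18))/(4567 + k) = (787/573 + 1*(2 - 1*18))/(4567 + 1/820) = (787/573 + 1*(2 - 18))/(3744941/820) = (787/573 + 1*(-16))*(820/3744941) = (787/573 - 16)*(820/3744941) = -8381/573*820/3744941 = -6872420/2145851193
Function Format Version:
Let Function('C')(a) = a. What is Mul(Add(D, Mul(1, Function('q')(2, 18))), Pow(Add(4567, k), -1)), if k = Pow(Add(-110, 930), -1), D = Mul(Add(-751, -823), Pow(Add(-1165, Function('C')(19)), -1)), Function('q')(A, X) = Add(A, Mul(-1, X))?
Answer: Rational(-6872420, 2145851193) ≈ -0.0032027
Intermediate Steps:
D = Rational(787, 573) (D = Mul(Add(-751, -823), Pow(Add(-1165, 19), -1)) = Mul(-1574, Pow(-1146, -1)) = Mul(-1574, Rational(-1, 1146)) = Rational(787, 573) ≈ 1.3735)
k = Rational(1, 820) (k = Pow(820, -1) = Rational(1, 820) ≈ 0.0012195)
Mul(Add(D, Mul(1, Function('q')(2, 18))), Pow(Add(4567, k), -1)) = Mul(Add(Rational(787, 573), Mul(1, Add(2, Mul(-1, 18)))), Pow(Add(4567, Rational(1, 820)), -1)) = Mul(Add(Rational(787, 573), Mul(1, Add(2, -18))), Pow(Rational(3744941, 820), -1)) = Mul(Add(Rational(787, 573), Mul(1, -16)), Rational(820, 3744941)) = Mul(Add(Rational(787, 573), -16), Rational(820, 3744941)) = Mul(Rational(-8381, 573), Rational(820, 3744941)) = Rational(-6872420, 2145851193)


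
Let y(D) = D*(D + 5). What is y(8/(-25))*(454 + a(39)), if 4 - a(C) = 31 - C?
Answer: -436176/625 ≈ -697.88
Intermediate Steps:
a(C) = -27 + C (a(C) = 4 - (31 - C) = 4 + (-31 + C) = -27 + C)
y(D) = D*(5 + D)
y(8/(-25))*(454 + a(39)) = ((8/(-25))*(5 + 8/(-25)))*(454 + (-27 + 39)) = ((8*(-1/25))*(5 + 8*(-1/25)))*(454 + 12) = -8*(5 - 8/25)/25*466 = -8/25*117/25*466 = -936/625*466 = -436176/625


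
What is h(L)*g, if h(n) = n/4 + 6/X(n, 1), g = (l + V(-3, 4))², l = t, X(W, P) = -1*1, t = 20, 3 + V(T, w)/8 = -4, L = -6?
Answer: -9720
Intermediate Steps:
V(T, w) = -56 (V(T, w) = -24 + 8*(-4) = -24 - 32 = -56)
X(W, P) = -1
l = 20
g = 1296 (g = (20 - 56)² = (-36)² = 1296)
h(n) = -6 + n/4 (h(n) = n/4 + 6/(-1) = n*(¼) + 6*(-1) = n/4 - 6 = -6 + n/4)
h(L)*g = (-6 + (¼)*(-6))*1296 = (-6 - 3/2)*1296 = -15/2*1296 = -9720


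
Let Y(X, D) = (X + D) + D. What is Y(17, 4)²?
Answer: 625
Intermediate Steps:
Y(X, D) = X + 2*D (Y(X, D) = (D + X) + D = X + 2*D)
Y(17, 4)² = (17 + 2*4)² = (17 + 8)² = 25² = 625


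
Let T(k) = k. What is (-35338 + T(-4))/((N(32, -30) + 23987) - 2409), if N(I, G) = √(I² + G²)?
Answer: -190652419/116402040 + 17671*√481/116402040 ≈ -1.6346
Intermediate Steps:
N(I, G) = √(G² + I²)
(-35338 + T(-4))/((N(32, -30) + 23987) - 2409) = (-35338 - 4)/((√((-30)² + 32²) + 23987) - 2409) = -35342/((√(900 + 1024) + 23987) - 2409) = -35342/((√1924 + 23987) - 2409) = -35342/((2*√481 + 23987) - 2409) = -35342/((23987 + 2*√481) - 2409) = -35342/(21578 + 2*√481)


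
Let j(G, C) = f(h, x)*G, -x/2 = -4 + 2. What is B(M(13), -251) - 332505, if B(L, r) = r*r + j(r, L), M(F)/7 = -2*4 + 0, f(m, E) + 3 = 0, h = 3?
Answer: -268751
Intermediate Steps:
x = 4 (x = -2*(-4 + 2) = -2*(-2) = 4)
f(m, E) = -3 (f(m, E) = -3 + 0 = -3)
j(G, C) = -3*G
M(F) = -56 (M(F) = 7*(-2*4 + 0) = 7*(-8 + 0) = 7*(-8) = -56)
B(L, r) = r**2 - 3*r (B(L, r) = r*r - 3*r = r**2 - 3*r)
B(M(13), -251) - 332505 = -251*(-3 - 251) - 332505 = -251*(-254) - 332505 = 63754 - 332505 = -268751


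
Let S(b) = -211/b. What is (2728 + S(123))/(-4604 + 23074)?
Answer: 335333/2271810 ≈ 0.14761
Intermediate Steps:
(2728 + S(123))/(-4604 + 23074) = (2728 - 211/123)/(-4604 + 23074) = (2728 - 211*1/123)/18470 = (2728 - 211/123)*(1/18470) = (335333/123)*(1/18470) = 335333/2271810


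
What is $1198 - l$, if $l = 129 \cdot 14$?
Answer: $-608$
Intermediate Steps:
$l = 1806$
$1198 - l = 1198 - 1806 = -608$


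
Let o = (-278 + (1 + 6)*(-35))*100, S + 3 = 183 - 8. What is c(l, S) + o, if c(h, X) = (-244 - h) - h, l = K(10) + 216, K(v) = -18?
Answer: -52940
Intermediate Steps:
S = 172 (S = -3 + (183 - 8) = -3 + 175 = 172)
l = 198 (l = -18 + 216 = 198)
c(h, X) = -244 - 2*h
o = -52300 (o = (-278 + 7*(-35))*100 = (-278 - 245)*100 = -523*100 = -52300)
c(l, S) + o = (-244 - 2*198) - 52300 = (-244 - 396) - 52300 = -640 - 52300 = -52940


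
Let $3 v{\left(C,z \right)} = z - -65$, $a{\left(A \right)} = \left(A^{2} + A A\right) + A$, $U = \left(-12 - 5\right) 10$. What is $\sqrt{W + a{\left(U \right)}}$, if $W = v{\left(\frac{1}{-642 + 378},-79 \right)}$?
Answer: $\frac{2 \sqrt{129657}}{3} \approx 240.05$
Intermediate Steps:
$U = -170$ ($U = \left(-17\right) 10 = -170$)
$a{\left(A \right)} = A + 2 A^{2}$ ($a{\left(A \right)} = \left(A^{2} + A^{2}\right) + A = 2 A^{2} + A = A + 2 A^{2}$)
$v{\left(C,z \right)} = \frac{65}{3} + \frac{z}{3}$ ($v{\left(C,z \right)} = \frac{z - -65}{3} = \frac{z + 65}{3} = \frac{65 + z}{3} = \frac{65}{3} + \frac{z}{3}$)
$W = - \frac{14}{3}$ ($W = \frac{65}{3} + \frac{1}{3} \left(-79\right) = \frac{65}{3} - \frac{79}{3} = - \frac{14}{3} \approx -4.6667$)
$\sqrt{W + a{\left(U \right)}} = \sqrt{- \frac{14}{3} - 170 \left(1 + 2 \left(-170\right)\right)} = \sqrt{- \frac{14}{3} - 170 \left(1 - 340\right)} = \sqrt{- \frac{14}{3} - -57630} = \sqrt{- \frac{14}{3} + 57630} = \sqrt{\frac{172876}{3}} = \frac{2 \sqrt{129657}}{3}$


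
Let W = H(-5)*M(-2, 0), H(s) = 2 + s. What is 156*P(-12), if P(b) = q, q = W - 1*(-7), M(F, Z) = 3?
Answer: -312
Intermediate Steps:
W = -9 (W = (2 - 5)*3 = -3*3 = -9)
q = -2 (q = -9 - 1*(-7) = -9 + 7 = -2)
P(b) = -2
156*P(-12) = 156*(-2) = -312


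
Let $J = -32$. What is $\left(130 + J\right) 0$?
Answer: $0$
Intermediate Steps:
$\left(130 + J\right) 0 = \left(130 - 32\right) 0 = 98 \cdot 0 = 0$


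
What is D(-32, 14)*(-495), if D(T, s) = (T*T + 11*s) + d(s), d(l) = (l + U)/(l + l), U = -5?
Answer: -16331535/28 ≈ -5.8327e+5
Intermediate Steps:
d(l) = (-5 + l)/(2*l) (d(l) = (l - 5)/(l + l) = (-5 + l)/((2*l)) = (-5 + l)*(1/(2*l)) = (-5 + l)/(2*l))
D(T, s) = T**2 + 11*s + (-5 + s)/(2*s) (D(T, s) = (T*T + 11*s) + (-5 + s)/(2*s) = (T**2 + 11*s) + (-5 + s)/(2*s) = T**2 + 11*s + (-5 + s)/(2*s))
D(-32, 14)*(-495) = (1/2 + (-32)**2 + 11*14 - 5/2/14)*(-495) = (1/2 + 1024 + 154 - 5/2*1/14)*(-495) = (1/2 + 1024 + 154 - 5/28)*(-495) = (32993/28)*(-495) = -16331535/28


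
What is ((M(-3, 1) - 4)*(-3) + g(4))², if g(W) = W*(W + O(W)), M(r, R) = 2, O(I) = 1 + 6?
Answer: 2500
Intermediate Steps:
O(I) = 7
g(W) = W*(7 + W) (g(W) = W*(W + 7) = W*(7 + W))
((M(-3, 1) - 4)*(-3) + g(4))² = ((2 - 4)*(-3) + 4*(7 + 4))² = (-2*(-3) + 4*11)² = (6 + 44)² = 50² = 2500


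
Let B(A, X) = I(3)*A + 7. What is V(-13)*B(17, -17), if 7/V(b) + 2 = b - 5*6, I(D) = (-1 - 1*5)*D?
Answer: 2093/45 ≈ 46.511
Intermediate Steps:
I(D) = -6*D (I(D) = (-1 - 5)*D = -6*D)
V(b) = 7/(-32 + b) (V(b) = 7/(-2 + (b - 5*6)) = 7/(-2 + (b - 30)) = 7/(-2 + (-30 + b)) = 7/(-32 + b))
B(A, X) = 7 - 18*A (B(A, X) = (-6*3)*A + 7 = -18*A + 7 = 7 - 18*A)
V(-13)*B(17, -17) = (7/(-32 - 13))*(7 - 18*17) = (7/(-45))*(7 - 306) = (7*(-1/45))*(-299) = -7/45*(-299) = 2093/45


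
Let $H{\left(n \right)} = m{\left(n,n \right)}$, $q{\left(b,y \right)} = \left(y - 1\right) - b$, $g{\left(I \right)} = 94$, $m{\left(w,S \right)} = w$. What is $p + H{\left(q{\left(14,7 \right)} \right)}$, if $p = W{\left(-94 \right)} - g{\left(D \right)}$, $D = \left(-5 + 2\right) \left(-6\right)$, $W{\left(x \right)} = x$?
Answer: $-196$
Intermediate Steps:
$D = 18$ ($D = \left(-3\right) \left(-6\right) = 18$)
$q{\left(b,y \right)} = -1 + y - b$ ($q{\left(b,y \right)} = \left(-1 + y\right) - b = -1 + y - b$)
$H{\left(n \right)} = n$
$p = -188$ ($p = -94 - 94 = -188$)
$p + H{\left(q{\left(14,7 \right)} \right)} = -188 - 8 = -196$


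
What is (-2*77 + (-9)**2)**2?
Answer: 5329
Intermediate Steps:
(-2*77 + (-9)**2)**2 = (-154 + 81)**2 = (-73)**2 = 5329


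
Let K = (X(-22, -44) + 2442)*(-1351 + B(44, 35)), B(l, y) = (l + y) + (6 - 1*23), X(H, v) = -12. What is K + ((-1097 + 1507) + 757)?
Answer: -3131103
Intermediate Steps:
B(l, y) = -17 + l + y (B(l, y) = (l + y) + (6 - 23) = (l + y) - 17 = -17 + l + y)
K = -3132270 (K = (-12 + 2442)*(-1351 + (-17 + 44 + 35)) = 2430*(-1351 + 62) = 2430*(-1289) = -3132270)
K + ((-1097 + 1507) + 757) = -3132270 + ((-1097 + 1507) + 757) = -3132270 + (410 + 757) = -3132270 + 1167 = -3131103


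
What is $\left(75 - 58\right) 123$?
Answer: $2091$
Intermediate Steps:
$\left(75 - 58\right) 123 = 17 \cdot 123 = 2091$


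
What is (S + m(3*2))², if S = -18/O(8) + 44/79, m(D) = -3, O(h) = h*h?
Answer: 47430769/6390784 ≈ 7.4217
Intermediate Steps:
O(h) = h²
S = 697/2528 (S = -18/(8²) + 44/79 = -18/64 + 44*(1/79) = -18*1/64 + 44/79 = -9/32 + 44/79 = 697/2528 ≈ 0.27571)
(S + m(3*2))² = (697/2528 - 3)² = (-6887/2528)² = 47430769/6390784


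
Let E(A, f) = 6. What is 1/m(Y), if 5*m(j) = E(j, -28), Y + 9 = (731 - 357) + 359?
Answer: 5/6 ≈ 0.83333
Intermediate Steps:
Y = 724 (Y = -9 + ((731 - 357) + 359) = -9 + (374 + 359) = -9 + 733 = 724)
m(j) = 6/5 (m(j) = (1/5)*6 = 6/5)
1/m(Y) = 1/(6/5) = 5/6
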